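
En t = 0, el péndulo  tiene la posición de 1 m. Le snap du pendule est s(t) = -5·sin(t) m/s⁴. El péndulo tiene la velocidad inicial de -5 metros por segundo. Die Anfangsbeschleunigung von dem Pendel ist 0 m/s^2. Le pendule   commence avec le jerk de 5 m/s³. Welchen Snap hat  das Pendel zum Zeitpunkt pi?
Aus der Gleichung für den Snap s(t) = -5·sin(t), setzen wir t = pi ein und erhalten s = 0.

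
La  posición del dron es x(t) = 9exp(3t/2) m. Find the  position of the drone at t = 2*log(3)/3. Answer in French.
De l'équation de la position x(t) = 9·exp(3·t/2), nous substituons t = 2*log(3)/3 pour obtenir x = 27.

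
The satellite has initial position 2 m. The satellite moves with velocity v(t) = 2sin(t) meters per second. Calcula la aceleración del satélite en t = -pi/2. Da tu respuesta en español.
Para resolver esto, necesitamos tomar 1 derivada de nuestra ecuación de la velocidad v(t) = 2·sin(t). La derivada de la velocidad da la aceleración: a(t) = 2·cos(t). De la ecuación de la aceleración a(t) = 2·cos(t), sustituimos t = -pi/2 para obtener a = 0.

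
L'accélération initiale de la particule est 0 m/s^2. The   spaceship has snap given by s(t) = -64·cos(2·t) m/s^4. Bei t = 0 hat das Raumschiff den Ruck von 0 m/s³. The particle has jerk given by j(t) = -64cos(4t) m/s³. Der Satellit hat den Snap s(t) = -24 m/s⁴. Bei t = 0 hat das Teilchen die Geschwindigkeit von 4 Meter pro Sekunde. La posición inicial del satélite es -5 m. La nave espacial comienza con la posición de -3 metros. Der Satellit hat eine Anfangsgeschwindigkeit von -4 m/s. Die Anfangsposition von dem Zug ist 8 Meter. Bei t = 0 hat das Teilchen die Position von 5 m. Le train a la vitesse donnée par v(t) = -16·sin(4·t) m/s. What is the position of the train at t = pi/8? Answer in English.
Starting from velocity v(t) = -16·sin(4·t), we take 1 antiderivative. The integral of velocity is position. Using x(0) = 8, we get x(t) = 4·cos(4·t) + 4. From the given position equation x(t) = 4·cos(4·t) + 4, we substitute t = pi/8 to get x = 4.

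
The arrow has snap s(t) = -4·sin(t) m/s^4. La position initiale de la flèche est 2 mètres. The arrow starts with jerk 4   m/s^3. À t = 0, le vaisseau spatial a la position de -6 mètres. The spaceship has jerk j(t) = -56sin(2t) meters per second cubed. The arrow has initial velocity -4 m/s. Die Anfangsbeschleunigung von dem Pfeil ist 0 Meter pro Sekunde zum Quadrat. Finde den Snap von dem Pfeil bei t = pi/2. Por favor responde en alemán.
Aus der Gleichung für den Snap s(t) = -4·sin(t), setzen wir t = pi/2 ein und erhalten s = -4.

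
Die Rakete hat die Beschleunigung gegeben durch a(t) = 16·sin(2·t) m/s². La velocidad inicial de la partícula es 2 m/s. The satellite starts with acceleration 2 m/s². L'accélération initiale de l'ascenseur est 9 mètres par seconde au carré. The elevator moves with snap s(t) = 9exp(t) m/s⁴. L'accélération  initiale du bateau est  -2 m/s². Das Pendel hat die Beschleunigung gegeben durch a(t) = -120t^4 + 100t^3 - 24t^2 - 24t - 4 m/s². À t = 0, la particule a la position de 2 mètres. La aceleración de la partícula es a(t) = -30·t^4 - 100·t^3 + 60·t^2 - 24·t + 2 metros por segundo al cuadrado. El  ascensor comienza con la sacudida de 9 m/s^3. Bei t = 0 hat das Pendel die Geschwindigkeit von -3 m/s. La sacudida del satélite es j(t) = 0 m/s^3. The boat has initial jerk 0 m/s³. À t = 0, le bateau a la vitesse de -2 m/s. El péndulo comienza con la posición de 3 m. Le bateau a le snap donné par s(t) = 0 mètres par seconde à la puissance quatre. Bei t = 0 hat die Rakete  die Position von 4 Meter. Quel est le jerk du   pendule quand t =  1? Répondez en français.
Pour résoudre ceci, nous devons prendre 1 dérivée de notre équation de l'accélération a(t) = -120·t^4 + 100·t^3 - 24·t^2 - 24·t - 4. En dérivant l'accélération, nous obtenons le jerk: j(t) = -480·t^3 + 300·t^2 - 48·t - 24. En utilisant j(t) = -480·t^3 + 300·t^2 - 48·t - 24 et en substituant t = 1, nous trouvons j = -252.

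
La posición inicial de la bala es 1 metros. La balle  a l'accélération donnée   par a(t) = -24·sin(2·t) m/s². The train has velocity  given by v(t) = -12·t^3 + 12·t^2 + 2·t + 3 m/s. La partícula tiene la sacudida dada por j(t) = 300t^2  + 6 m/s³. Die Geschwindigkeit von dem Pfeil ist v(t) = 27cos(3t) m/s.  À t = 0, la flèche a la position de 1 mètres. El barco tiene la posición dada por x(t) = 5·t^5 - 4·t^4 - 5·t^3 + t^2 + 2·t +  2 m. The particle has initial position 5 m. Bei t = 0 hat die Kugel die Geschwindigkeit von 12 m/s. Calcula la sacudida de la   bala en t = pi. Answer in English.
Starting from acceleration a(t) = -24·sin(2·t), we take 1 derivative. Differentiating acceleration, we get jerk: j(t) = -48·cos(2·t). Using j(t) = -48·cos(2·t) and substituting t = pi, we find j = -48.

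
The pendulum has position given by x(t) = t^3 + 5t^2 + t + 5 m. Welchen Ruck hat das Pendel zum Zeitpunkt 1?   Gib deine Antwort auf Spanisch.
Debemos derivar nuestra ecuación de la posición x(t) = t^3 + 5·t^2 + t + 5 3 veces. Tomando d/dt de x(t), encontramos v(t) = 3·t^2 + 10·t + 1. Derivando la velocidad, obtenemos la aceleración: a(t) = 6·t + 10. Derivando la aceleración, obtenemos la sacudida: j(t) = 6. Tenemos la sacudida j(t) = 6. Sustituyendo t = 1: j(1) = 6.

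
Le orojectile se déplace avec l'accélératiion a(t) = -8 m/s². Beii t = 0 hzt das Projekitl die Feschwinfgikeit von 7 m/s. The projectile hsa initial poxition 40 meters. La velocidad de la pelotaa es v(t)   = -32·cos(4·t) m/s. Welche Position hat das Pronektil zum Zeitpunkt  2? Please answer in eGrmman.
Um dies zu lösen, müssen wir 2 Integrale unserer Gleichung für die Beschleunigung a(t) = -8 finden. Das Integral von der Beschleunigung, mit v(0) = 7, ergibt die Geschwindigkeit: v(t) = 7 - 8·t. Mit ∫v(t)dt und Anwendung von x(0) = 40, finden wir x(t) = -4·t^2 + 7·t + 40. Aus der Gleichung für die Position x(t) = -4·t^2 + 7·t + 40, setzen wir t = 2 ein und erhalten x = 38.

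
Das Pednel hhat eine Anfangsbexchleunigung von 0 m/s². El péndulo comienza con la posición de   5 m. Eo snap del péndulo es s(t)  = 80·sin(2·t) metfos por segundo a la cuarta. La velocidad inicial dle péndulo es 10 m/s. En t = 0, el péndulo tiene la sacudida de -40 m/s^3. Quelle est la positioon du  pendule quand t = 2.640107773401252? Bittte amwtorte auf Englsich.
Starting from snap s(t) = 80·sin(2·t), we take 4 antiderivatives. Integrating snap and using the initial condition j(0) = -40, we get j(t) = -40·cos(2·t). The antiderivative of jerk, with a(0) = 0, gives acceleration: a(t) = -20·sin(2·t). The antiderivative of acceleration, with v(0) = 10, gives velocity: v(t) = 10·cos(2·t). The integral of velocity, with x(0) = 5, gives position: x(t) = 5·sin(2·t) + 5. From the given position equation x(t) = 5·sin(2·t) + 5, we substitute t = 2.640107773401252 to get x = 0.784640799176041.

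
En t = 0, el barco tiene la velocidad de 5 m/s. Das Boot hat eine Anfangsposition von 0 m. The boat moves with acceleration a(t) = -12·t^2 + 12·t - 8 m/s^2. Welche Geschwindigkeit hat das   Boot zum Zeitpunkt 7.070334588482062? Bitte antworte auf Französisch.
Nous devons intégrer notre équation de l'accélération a(t) = -12·t^2 + 12·t - 8 1 fois. L'intégrale de l'accélération, avec v(0) = 5, donne la vitesse: v(t) = -4·t^3 + 6·t^2 - 8·t + 5. Nous avons la vitesse v(t) = -4·t^3 + 6·t^2 - 8·t + 5. En substituant t = 7.070334588482062: v(7.070334588482062) = -1165.39856350909.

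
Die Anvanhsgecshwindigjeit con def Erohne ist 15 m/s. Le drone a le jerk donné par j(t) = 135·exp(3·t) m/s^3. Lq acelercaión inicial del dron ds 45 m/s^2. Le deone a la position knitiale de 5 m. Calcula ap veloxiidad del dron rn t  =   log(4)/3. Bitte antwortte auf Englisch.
We must find the integral of our jerk equation j(t) = 135·exp(3·t) 2 times. Integrating jerk and using the initial condition a(0) = 45, we get a(t) = 45·exp(3·t). The antiderivative of acceleration, with v(0) = 15, gives velocity: v(t) = 15·exp(3·t). Using v(t) = 15·exp(3·t) and substituting t = log(4)/3, we find v = 60.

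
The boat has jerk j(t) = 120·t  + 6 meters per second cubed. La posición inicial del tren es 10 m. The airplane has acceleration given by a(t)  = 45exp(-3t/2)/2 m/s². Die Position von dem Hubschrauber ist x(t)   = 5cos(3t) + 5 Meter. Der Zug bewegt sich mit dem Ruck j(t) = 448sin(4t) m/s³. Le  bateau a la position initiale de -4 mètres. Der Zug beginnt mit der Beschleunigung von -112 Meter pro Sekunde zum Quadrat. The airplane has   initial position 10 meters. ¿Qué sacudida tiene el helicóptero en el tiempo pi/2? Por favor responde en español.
Partiendo de la posición x(t) = 5·cos(3·t) + 5, tomamos 3 derivadas. Derivando la posición, obtenemos la velocidad: v(t) = -15·sin(3·t). La derivada de la velocidad da la aceleración: a(t) = -45·cos(3·t). La derivada de la aceleración da la sacudida: j(t) = 135·sin(3·t). Usando j(t) = 135·sin(3·t) y sustituyendo t = pi/2, encontramos j = -135.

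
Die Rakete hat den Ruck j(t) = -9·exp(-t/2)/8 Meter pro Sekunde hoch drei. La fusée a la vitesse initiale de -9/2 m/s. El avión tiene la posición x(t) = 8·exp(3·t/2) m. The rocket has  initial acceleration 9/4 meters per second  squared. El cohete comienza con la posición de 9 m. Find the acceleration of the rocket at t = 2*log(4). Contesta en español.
Partiendo de la sacudida j(t) = -9·exp(-t/2)/8, tomamos 1 antiderivada. La integral de la sacudida es la aceleración. Usando a(0) = 9/4, obtenemos a(t) = 9·exp(-t/2)/4. Usando a(t) = 9·exp(-t/2)/4 y sustituyendo t = 2*log(4), encontramos a = 9/16.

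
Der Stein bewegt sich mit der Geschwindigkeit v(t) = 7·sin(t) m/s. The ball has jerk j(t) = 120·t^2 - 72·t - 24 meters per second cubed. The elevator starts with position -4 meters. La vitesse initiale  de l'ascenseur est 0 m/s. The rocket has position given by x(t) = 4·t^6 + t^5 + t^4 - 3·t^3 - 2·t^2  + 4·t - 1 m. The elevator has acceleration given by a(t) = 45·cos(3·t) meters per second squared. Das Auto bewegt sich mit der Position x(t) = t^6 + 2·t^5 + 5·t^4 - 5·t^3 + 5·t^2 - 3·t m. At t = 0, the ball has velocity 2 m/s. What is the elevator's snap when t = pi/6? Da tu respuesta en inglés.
To solve this, we need to take 2 derivatives of our acceleration equation a(t) = 45·cos(3·t). Differentiating acceleration, we get jerk: j(t) = -135·sin(3·t). Taking d/dt of j(t), we find s(t) = -405·cos(3·t). Using s(t) = -405·cos(3·t) and substituting t = pi/6, we find s = 0.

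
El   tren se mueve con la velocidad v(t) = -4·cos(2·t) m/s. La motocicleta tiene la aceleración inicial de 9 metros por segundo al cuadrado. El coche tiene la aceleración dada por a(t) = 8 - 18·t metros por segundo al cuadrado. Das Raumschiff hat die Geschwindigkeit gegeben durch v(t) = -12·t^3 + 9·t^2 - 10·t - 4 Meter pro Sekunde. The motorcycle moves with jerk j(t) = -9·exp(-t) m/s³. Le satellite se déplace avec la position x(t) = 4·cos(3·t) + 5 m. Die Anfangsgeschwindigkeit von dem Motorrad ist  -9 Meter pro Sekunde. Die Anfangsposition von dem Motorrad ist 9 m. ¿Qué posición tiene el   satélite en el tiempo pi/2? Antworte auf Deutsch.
Mit x(t) = 4·cos(3·t) + 5 und Einsetzen von t = pi/2, finden wir x = 5.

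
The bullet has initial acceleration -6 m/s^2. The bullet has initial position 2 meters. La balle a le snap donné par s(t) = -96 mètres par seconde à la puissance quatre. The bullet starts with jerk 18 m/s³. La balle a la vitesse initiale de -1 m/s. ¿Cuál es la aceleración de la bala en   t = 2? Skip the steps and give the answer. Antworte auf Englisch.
The acceleration at t = 2 is a = -162.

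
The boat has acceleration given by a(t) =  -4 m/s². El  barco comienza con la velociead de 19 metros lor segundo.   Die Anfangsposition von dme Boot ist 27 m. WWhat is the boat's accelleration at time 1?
We have acceleration a(t) = -4. Substituting t = 1: a(1) = -4.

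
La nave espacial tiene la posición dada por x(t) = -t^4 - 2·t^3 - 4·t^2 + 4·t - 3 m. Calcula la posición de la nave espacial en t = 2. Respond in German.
Mit x(t) = -t^4 - 2·t^3 - 4·t^2 + 4·t - 3 und Einsetzen von t = 2, finden wir x = -43.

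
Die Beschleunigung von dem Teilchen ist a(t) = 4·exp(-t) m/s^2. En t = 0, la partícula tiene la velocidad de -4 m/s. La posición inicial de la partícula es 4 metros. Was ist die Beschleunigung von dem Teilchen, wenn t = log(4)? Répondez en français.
Nous avons l'accélération a(t) = 4·exp(-t). En substituant t = log(4): a(log(4)) = 1.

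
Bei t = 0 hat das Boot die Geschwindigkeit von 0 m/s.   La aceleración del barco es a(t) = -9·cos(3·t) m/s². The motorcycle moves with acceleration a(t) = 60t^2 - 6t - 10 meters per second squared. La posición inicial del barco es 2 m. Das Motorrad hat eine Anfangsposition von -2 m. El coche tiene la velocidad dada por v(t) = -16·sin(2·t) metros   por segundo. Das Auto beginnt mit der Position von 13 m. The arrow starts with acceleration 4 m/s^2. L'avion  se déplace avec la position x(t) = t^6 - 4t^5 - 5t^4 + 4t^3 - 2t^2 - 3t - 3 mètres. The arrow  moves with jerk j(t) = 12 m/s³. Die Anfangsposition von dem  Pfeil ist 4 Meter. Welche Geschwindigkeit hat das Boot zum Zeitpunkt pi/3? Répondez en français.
Pour résoudre ceci, nous devons prendre 1 intégrale de notre équation de l'accélération a(t) = -9·cos(3·t). L'intégrale de l'accélération, avec v(0) = 0, donne la vitesse: v(t) = -3·sin(3·t). Nous avons la vitesse v(t) = -3·sin(3·t). En substituant t = pi/3: v(pi/3) = 0.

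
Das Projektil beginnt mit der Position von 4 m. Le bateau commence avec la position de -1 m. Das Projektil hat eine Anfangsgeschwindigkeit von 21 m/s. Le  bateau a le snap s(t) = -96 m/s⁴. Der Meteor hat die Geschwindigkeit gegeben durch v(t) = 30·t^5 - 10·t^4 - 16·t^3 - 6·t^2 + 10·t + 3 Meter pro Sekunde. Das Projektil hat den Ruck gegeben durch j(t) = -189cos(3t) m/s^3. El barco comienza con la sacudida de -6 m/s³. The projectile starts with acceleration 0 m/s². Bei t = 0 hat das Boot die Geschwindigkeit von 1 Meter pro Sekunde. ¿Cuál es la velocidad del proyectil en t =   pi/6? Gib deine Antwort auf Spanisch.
Partiendo de la sacudida j(t) = -189·cos(3·t), tomamos 2 antiderivadas. Tomando ∫j(t)dt y aplicando a(0) = 0, encontramos a(t) = -63·sin(3·t). Tomando ∫a(t)dt y aplicando v(0) = 21, encontramos v(t) = 21·cos(3·t). Usando v(t) = 21·cos(3·t) y sustituyendo t = pi/6, encontramos v = 0.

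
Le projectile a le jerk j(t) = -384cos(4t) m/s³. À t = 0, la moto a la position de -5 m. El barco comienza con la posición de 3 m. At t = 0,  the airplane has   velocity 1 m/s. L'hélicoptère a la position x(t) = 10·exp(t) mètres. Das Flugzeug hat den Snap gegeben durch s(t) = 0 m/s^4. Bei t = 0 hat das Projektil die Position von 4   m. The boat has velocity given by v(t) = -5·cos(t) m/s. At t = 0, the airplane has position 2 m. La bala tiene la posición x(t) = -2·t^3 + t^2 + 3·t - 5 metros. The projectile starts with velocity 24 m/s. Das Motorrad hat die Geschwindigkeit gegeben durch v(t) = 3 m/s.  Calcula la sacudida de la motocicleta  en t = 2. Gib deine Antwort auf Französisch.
En partant de la vitesse v(t) = 3, nous prenons 2 dérivées. La dérivée de la vitesse donne l'accélération: a(t) = 0. La dérivée de l'accélération donne le jerk: j(t) = 0. Nous avons le jerk j(t) = 0. En substituant t = 2: j(2) = 0.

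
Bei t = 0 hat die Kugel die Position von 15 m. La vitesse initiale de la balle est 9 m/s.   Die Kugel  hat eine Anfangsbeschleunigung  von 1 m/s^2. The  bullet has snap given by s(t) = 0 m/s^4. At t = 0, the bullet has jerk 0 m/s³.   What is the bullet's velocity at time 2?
We need to integrate our snap equation s(t) = 0 3 times. Taking ∫s(t)dt and applying j(0) = 0, we find j(t) = 0. The integral of jerk is acceleration. Using a(0) = 1, we get a(t) = 1. Integrating acceleration and using the initial condition v(0) = 9, we get v(t) = t + 9. We have velocity v(t) = t + 9. Substituting t = 2: v(2) = 11.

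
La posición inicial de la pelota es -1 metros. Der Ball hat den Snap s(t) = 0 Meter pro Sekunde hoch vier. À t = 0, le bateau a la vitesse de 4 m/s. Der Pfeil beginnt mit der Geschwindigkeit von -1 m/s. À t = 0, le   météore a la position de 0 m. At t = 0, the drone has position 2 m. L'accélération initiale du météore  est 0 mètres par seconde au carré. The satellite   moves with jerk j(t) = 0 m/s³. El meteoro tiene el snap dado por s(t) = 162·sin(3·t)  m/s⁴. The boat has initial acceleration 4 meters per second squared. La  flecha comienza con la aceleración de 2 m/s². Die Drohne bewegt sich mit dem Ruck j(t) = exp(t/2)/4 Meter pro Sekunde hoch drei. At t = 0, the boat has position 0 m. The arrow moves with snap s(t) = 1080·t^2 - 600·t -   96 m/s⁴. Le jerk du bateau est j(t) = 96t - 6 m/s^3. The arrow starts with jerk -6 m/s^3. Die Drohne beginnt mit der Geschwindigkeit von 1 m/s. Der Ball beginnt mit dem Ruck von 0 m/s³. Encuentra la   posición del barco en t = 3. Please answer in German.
Ausgehend von dem Ruck j(t) = 96·t - 6, nehmen wir 3 Integrale. Mit ∫j(t)dt und Anwendung von a(0) = 4, finden wir a(t) = 48·t^2 - 6·t + 4. Mit ∫a(t)dt und Anwendung von v(0) = 4, finden wir v(t) = 16·t^3 - 3·t^2 + 4·t + 4. Mit ∫v(t)dt und Anwendung von x(0) = 0, finden wir x(t) = 4·t^4 - t^3 + 2·t^2 + 4·t. Mit x(t) = 4·t^4 - t^3 + 2·t^2 + 4·t und Einsetzen von t = 3, finden wir x = 327.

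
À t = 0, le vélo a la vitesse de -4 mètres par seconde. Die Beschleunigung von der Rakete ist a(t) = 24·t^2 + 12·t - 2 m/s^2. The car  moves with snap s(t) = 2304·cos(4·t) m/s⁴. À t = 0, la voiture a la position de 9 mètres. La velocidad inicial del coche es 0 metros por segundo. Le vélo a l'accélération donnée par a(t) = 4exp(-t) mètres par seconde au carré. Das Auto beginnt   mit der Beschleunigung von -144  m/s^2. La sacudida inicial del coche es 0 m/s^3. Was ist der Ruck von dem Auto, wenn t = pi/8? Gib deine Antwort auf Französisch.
Pour résoudre ceci, nous devons prendre 1 primitive de notre équation du snap s(t) = 2304·cos(4·t). La primitive du snap est le jerk. En utilisant j(0) = 0, nous obtenons j(t) = 576·sin(4·t). De l'équation du jerk j(t) = 576·sin(4·t), nous substituons t = pi/8 pour obtenir j = 576.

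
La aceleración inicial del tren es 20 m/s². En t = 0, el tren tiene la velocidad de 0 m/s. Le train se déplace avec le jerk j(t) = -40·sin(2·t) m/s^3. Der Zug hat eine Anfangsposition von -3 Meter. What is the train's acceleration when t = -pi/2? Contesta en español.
Para resolver esto, necesitamos tomar 1 antiderivada de nuestra ecuación de la sacudida j(t) = -40·sin(2·t). Tomando ∫j(t)dt y aplicando a(0) = 20, encontramos a(t) = 20·cos(2·t). Tenemos la aceleración a(t) = 20·cos(2·t). Sustituyendo t = -pi/2: a(-pi/2) = -20.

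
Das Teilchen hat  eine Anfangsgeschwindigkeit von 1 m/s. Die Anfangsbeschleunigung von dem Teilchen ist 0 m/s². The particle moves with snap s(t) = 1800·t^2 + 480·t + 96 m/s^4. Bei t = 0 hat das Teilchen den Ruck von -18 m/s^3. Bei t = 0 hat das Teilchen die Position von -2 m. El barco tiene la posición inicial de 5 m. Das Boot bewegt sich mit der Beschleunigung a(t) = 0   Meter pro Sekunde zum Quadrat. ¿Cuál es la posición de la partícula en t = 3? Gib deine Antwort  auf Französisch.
Pour résoudre ceci, nous devons prendre 4 primitives de notre équation du snap s(t) = 1800·t^2 + 480·t + 96. En intégrant le snap et en utilisant la condition initiale j(0) = -18, nous obtenons j(t) = 600·t^3 + 240·t^2 + 96·t - 18. La primitive du jerk, avec a(0) = 0, donne l'accélération: a(t) = 2·t·(75·t^3 + 40·t^2 + 24·t - 9). La primitive de l'accélération est la vitesse. En utilisant v(0) = 1, nous obtenons v(t) = 30·t^5 + 20·t^4 + 16·t^3 - 9·t^2 + 1. L'intégrale de la vitesse est la position. En utilisant x(0) = -2, nous obtenons x(t) = 5·t^6 + 4·t^5 + 4·t^4 - 3·t^3 + t - 2. Nous avons la position x(t) = 5·t^6 + 4·t^5 + 4·t^4 - 3·t^3 + t - 2. En substituant t = 3: x(3) = 4861.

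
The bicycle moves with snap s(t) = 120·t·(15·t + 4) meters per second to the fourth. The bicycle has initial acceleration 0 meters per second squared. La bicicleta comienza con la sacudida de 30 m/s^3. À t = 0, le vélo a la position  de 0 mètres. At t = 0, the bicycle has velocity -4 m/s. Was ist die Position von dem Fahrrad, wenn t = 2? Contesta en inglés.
Starting from snap s(t) = 120·t·(15·t + 4), we take 4 integrals. Taking ∫s(t)dt and applying j(0) = 30, we find j(t) = 600·t^3 + 240·t^2 + 30. Finding the antiderivative of j(t) and using a(0) = 0: a(t) = 150·t^4 + 80·t^3 + 30·t. The antiderivative of acceleration is velocity. Using v(0) = -4, we get v(t) = 30·t^5 + 20·t^4 + 15·t^2 - 4. The integral of velocity is position. Using x(0) = 0, we get x(t) = 5·t^6 + 4·t^5 + 5·t^3 - 4·t. Using x(t) = 5·t^6 + 4·t^5 + 5·t^3 - 4·t and substituting t = 2, we find x = 480.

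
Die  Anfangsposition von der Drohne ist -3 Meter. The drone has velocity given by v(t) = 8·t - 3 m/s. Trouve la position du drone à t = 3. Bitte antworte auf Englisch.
Starting from velocity v(t) = 8·t - 3, we take 1 antiderivative. Finding the integral of v(t) and using x(0) = -3: x(t) = 4·t^2 - 3·t - 3. From the given position equation x(t) = 4·t^2 - 3·t - 3, we substitute t = 3 to get x = 24.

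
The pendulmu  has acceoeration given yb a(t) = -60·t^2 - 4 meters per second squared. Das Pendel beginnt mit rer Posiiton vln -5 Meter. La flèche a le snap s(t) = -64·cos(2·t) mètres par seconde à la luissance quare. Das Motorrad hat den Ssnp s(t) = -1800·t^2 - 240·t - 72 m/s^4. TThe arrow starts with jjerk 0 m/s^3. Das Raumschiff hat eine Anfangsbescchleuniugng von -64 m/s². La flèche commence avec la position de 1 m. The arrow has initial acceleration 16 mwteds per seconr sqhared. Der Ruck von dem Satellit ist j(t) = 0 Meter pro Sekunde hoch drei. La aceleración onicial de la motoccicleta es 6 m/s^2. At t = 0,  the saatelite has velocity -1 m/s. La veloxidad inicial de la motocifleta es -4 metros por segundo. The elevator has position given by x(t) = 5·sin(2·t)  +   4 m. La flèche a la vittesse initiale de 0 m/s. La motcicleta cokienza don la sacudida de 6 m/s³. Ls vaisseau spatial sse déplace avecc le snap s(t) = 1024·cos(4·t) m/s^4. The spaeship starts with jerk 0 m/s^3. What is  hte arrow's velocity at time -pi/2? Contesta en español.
Necesitamos integrar nuestra ecuación del snap s(t) = -64·cos(2·t) 3 veces. La integral del snap, con j(0) = 0, da la sacudida: j(t) = -32·sin(2·t). Integrando la sacudida y usando la condición inicial a(0) = 16, obtenemos a(t) = 16·cos(2·t). La antiderivada de la aceleración, con v(0) = 0, da la velocidad: v(t) = 8·sin(2·t). Tenemos la velocidad v(t) = 8·sin(2·t). Sustituyendo t = -pi/2: v(-pi/2) = 0.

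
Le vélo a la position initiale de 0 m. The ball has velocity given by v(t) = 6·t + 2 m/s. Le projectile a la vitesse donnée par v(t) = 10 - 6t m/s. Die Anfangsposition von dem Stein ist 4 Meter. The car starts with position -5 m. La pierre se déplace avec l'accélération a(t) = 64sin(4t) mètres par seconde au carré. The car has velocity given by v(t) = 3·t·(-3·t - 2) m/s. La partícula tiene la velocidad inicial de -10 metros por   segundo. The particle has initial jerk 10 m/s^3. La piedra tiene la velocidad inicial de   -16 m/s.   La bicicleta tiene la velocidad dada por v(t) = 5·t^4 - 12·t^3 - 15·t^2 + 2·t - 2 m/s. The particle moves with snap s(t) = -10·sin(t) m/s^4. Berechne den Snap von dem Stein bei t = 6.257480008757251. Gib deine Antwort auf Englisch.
Starting from acceleration a(t) = 64·sin(4·t), we take 2 derivatives. The derivative of acceleration gives jerk: j(t) = 256·cos(4·t). Taking d/dt of j(t), we find s(t) = -1024·sin(4·t). We have snap s(t) = -1024·sin(4·t). Substituting t = 6.257480008757251: s(6.257480008757251) = 105.103477864040.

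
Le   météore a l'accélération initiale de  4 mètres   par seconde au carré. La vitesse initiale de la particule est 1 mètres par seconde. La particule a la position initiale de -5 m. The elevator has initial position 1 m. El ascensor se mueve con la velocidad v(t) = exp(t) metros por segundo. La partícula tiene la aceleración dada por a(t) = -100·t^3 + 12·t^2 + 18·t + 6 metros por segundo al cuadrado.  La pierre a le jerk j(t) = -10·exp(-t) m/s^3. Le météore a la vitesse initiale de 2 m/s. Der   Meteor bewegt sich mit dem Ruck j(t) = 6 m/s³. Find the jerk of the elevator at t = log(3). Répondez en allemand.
Wir müssen unsere Gleichung für die Geschwindigkeit v(t) = exp(t) 2-mal ableiten. Durch Ableiten von der Geschwindigkeit erhalten wir die Beschleunigung: a(t) = exp(t). Durch Ableiten von der Beschleunigung erhalten wir den Ruck: j(t) = exp(t). Wir haben den Ruck j(t) = exp(t). Durch Einsetzen von t = log(3): j(log(3)) = 3.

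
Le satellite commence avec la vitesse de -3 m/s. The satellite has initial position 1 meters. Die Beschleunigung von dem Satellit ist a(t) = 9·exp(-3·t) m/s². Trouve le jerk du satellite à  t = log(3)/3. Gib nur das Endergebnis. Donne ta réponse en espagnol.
La sacudida en t = log(3)/3 es j = -9.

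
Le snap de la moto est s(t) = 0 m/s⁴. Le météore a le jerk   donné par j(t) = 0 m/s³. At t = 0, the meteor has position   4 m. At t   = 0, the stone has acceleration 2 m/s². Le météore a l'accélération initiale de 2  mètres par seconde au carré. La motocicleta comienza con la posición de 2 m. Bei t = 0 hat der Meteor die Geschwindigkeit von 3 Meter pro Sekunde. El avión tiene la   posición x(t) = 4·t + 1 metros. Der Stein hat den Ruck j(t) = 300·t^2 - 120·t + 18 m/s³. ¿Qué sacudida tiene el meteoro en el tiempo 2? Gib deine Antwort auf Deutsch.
Aus der Gleichung für den Ruck j(t) = 0, setzen wir t = 2 ein und erhalten j = 0.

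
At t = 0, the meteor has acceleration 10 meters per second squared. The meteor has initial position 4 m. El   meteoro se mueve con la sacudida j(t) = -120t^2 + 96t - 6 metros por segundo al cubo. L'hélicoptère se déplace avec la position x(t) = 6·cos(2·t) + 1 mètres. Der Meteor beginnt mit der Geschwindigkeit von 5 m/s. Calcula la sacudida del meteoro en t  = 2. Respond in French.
En utilisant j(t) = -120·t^2 + 96·t - 6 et en substituant t = 2, nous trouvons j = -294.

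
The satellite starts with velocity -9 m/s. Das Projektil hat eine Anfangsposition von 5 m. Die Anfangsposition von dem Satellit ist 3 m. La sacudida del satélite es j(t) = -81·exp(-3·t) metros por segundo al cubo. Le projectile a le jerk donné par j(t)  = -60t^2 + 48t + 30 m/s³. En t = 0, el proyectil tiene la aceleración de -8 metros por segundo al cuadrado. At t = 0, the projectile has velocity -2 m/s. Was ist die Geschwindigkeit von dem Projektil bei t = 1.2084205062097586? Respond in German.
Ausgehend von dem Ruck j(t) = -60·t^2 + 48·t + 30, nehmen wir 2 Stammfunktionen. Das Integral von dem Ruck, mit a(0) = -8, ergibt die Beschleunigung: a(t) = -20·t^3 + 24·t^2 + 30·t - 8. Mit ∫a(t)dt und Anwendung von v(0) = -2, finden wir v(t) = -5·t^4 + 8·t^3 + 15·t^2 - 8·t - 2. Wir haben die Geschwindigkeit v(t) = -5·t^4 + 8·t^3 + 15·t^2 - 8·t - 2. Durch Einsetzen von t = 1.2084205062097586: v(1.2084205062097586) = 13.6918071388048.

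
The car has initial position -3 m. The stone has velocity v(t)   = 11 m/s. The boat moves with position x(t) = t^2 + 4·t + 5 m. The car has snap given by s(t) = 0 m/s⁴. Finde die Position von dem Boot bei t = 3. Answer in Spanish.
Usando x(t) = t^2 + 4·t + 5 y sustituyendo t = 3, encontramos x = 26.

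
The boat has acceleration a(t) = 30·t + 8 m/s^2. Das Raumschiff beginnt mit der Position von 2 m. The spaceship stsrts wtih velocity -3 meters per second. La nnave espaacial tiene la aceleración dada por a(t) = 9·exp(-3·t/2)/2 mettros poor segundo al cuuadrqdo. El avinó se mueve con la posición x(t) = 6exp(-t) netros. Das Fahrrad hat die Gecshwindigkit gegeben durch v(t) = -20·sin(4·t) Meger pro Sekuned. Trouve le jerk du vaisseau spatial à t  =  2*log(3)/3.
Pour résoudre ceci, nous devons prendre 1 dérivée de notre équation de l'accélération a(t) = 9·exp(-3·t/2)/2. En prenant d/dt de a(t), nous trouvons j(t) = -27·exp(-3·t/2)/4. De l'équation du jerk j(t) = -27·exp(-3·t/2)/4, nous substituons t = 2*log(3)/3 pour obtenir j = -9/4.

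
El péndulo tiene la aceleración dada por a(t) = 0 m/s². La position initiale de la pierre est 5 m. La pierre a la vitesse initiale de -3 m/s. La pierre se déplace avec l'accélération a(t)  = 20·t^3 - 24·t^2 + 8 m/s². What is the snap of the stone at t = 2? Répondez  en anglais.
We must differentiate our acceleration equation a(t) = 20·t^3 - 24·t^2 + 8 2 times. Differentiating acceleration, we get jerk: j(t) = 60·t^2 - 48·t. Differentiating jerk, we get snap: s(t) = 120·t - 48. Using s(t) = 120·t - 48 and substituting t = 2, we find s = 192.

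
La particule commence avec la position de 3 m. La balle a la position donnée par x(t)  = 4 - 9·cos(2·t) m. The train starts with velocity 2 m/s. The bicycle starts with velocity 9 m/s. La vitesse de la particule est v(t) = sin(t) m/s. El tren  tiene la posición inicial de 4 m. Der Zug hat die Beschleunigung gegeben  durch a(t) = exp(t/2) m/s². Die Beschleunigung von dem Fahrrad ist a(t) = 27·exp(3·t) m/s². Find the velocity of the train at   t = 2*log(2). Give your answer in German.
Wir müssen unsere Gleichung für die Beschleunigung a(t) = exp(t/2) 1-mal integrieren. Das Integral von der Beschleunigung ist die Geschwindigkeit. Mit v(0) = 2 erhalten wir v(t) = 2·exp(t/2). Wir haben die Geschwindigkeit v(t) = 2·exp(t/2). Durch Einsetzen von t = 2*log(2): v(2*log(2)) = 4.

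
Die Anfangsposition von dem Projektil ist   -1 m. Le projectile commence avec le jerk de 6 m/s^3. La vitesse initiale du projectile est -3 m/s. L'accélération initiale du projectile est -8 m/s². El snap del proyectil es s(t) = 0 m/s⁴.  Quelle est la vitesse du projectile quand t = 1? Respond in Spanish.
Partiendo del snap s(t) = 0, tomamos 3 antiderivadas. La antiderivada del snap es la sacudida. Usando j(0) = 6, obtenemos j(t) = 6. La integral de la sacudida, con a(0) = -8, da la aceleración: a(t) = 6·t - 8. La antiderivada de la aceleración es la velocidad. Usando v(0) = -3, obtenemos v(t) = 3·t^2 - 8·t - 3. Usando v(t) = 3·t^2 - 8·t - 3 y sustituyendo t = 1, encontramos v = -8.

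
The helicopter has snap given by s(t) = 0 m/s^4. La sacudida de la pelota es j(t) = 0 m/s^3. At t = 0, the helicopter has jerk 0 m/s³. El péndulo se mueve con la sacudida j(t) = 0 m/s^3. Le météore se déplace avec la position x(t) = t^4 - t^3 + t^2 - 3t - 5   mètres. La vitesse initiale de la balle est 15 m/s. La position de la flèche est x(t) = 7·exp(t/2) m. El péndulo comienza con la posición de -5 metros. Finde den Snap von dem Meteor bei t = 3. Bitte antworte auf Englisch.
We must differentiate our position equation x(t) = t^4 - t^3 + t^2 - 3·t - 5 4 times. Differentiating position, we get velocity: v(t) = 4·t^3 - 3·t^2 + 2·t - 3. Taking d/dt of v(t), we find a(t) = 12·t^2 - 6·t + 2. Taking d/dt of a(t), we find j(t) = 24·t - 6. Taking d/dt of j(t), we find s(t) = 24. From the given snap equation s(t) = 24, we substitute t = 3 to get s = 24.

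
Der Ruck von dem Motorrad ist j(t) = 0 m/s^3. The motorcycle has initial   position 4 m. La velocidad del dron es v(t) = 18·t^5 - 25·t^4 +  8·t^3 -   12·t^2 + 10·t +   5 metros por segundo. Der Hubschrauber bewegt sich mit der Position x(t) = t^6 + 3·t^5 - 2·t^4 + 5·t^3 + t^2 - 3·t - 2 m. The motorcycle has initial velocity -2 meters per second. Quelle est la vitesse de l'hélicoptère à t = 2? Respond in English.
Starting from position x(t) = t^6 + 3·t^5 - 2·t^4 + 5·t^3 + t^2 - 3·t - 2, we take 1 derivative. The derivative of position gives velocity: v(t) = 6·t^5 + 15·t^4 - 8·t^3 + 15·t^2 + 2·t - 3. Using v(t) = 6·t^5 + 15·t^4 - 8·t^3 + 15·t^2 + 2·t - 3 and substituting t = 2, we find v = 429.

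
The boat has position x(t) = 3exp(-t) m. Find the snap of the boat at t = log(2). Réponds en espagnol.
Partiendo de la posición x(t) = 3·exp(-t), tomamos 4 derivadas. La derivada de la posición da la velocidad: v(t) = -3·exp(-t). Tomando d/dt de v(t), encontramos a(t) = 3·exp(-t). Derivando la aceleración, obtenemos la sacudida: j(t) = -3·exp(-t). La derivada de la sacudida da el snap: s(t) = 3·exp(-t). Usando s(t) = 3·exp(-t) y sustituyendo t = log(2), encontramos s = 3/2.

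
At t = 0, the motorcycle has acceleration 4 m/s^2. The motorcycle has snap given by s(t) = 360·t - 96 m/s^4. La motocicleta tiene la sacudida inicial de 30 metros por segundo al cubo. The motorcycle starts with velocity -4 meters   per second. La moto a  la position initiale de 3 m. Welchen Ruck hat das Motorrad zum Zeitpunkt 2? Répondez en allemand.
Um dies zu lösen, müssen wir 1 Stammfunktion unserer Gleichung für den Snap s(t) = 360·t - 96 finden. Die Stammfunktion von dem Snap, mit j(0) = 30, ergibt den Ruck: j(t) = 180·t^2 - 96·t + 30. Aus der Gleichung für den Ruck j(t) = 180·t^2 - 96·t + 30, setzen wir t = 2 ein und erhalten j = 558.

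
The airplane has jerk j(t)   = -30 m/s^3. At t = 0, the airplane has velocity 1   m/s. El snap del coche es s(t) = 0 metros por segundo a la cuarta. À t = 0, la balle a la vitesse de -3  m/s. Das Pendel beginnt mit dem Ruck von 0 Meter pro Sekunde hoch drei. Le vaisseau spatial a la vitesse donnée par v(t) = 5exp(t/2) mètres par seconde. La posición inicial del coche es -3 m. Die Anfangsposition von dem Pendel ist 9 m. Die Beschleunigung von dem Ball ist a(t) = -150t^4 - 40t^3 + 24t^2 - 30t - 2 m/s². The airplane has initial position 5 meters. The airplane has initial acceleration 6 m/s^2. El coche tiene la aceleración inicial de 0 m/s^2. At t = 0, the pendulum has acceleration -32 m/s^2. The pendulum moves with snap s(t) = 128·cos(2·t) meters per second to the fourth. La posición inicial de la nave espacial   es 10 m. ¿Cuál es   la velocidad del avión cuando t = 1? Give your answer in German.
Ausgehend von dem Ruck j(t) = -30, nehmen wir 2 Integrale. Mit ∫j(t)dt und Anwendung von a(0) = 6, finden wir a(t) = 6 - 30·t. Die Stammfunktion von der Beschleunigung, mit v(0) = 1, ergibt die Geschwindigkeit: v(t) = -15·t^2 + 6·t + 1. Aus der Gleichung für die Geschwindigkeit v(t) = -15·t^2 + 6·t + 1, setzen wir t = 1 ein und erhalten v = -8.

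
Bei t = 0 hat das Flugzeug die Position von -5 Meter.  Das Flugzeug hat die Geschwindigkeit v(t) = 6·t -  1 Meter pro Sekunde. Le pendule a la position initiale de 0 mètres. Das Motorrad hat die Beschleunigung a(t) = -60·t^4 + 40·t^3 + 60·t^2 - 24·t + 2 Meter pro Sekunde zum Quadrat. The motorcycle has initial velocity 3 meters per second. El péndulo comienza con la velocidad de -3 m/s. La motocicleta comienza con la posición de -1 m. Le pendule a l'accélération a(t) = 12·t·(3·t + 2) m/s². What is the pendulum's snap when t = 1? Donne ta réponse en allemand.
Um dies zu lösen, müssen wir 2 Ableitungen unserer Gleichung für die Beschleunigung a(t) = 12·t·(3·t + 2) nehmen. Mit d/dt von a(t) finden wir j(t) = 72·t + 24. Durch Ableiten von dem Ruck erhalten wir den Snap: s(t) = 72. Aus der Gleichung für den Snap s(t) = 72, setzen wir t = 1 ein und erhalten s = 72.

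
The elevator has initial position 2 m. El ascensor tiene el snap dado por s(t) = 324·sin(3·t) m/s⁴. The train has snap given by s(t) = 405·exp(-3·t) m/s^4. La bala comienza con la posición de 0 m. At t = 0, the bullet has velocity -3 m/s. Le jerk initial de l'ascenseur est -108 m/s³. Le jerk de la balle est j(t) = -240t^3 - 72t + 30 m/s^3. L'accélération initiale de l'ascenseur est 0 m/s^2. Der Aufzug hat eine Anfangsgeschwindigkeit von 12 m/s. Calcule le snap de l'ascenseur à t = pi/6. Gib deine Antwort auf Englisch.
Using s(t) = 324·sin(3·t) and substituting t = pi/6, we find s = 324.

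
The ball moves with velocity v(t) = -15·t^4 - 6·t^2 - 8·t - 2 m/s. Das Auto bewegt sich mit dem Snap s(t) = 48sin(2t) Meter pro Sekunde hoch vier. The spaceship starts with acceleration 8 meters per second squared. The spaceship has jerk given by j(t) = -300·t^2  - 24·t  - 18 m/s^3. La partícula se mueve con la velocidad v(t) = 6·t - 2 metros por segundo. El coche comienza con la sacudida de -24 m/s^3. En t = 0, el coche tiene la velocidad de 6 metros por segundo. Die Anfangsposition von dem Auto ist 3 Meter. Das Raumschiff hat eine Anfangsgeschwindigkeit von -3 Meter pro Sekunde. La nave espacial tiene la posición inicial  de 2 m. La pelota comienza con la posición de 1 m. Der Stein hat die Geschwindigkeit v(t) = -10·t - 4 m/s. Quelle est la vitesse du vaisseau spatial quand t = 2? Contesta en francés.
Pour résoudre ceci, nous devons prendre 2 primitives de notre équation du jerk j(t) = -300·t^2 - 24·t - 18. En intégrant le jerk et en utilisant la condition initiale a(0) = 8, nous obtenons a(t) = -100·t^3 - 12·t^2 - 18·t + 8. La primitive de l'accélération est la vitesse. En utilisant v(0) = -3, nous obtenons v(t) = -25·t^4 - 4·t^3 - 9·t^2 + 8·t - 3. En utilisant v(t) = -25·t^4 - 4·t^3 - 9·t^2 + 8·t - 3 et en substituant t = 2, nous trouvons v = -455.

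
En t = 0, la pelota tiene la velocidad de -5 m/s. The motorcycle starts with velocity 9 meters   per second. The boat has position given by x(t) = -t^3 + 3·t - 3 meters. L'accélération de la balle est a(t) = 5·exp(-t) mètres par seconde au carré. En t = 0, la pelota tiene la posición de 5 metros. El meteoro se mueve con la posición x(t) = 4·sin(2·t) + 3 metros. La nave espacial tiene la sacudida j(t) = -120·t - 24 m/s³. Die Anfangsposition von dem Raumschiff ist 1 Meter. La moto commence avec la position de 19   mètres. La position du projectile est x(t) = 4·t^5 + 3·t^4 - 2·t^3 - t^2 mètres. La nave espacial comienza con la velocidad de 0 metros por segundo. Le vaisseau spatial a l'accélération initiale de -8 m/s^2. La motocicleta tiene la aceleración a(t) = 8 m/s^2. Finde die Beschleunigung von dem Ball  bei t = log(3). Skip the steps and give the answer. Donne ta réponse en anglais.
The acceleration at t = log(3) is a = 5/3.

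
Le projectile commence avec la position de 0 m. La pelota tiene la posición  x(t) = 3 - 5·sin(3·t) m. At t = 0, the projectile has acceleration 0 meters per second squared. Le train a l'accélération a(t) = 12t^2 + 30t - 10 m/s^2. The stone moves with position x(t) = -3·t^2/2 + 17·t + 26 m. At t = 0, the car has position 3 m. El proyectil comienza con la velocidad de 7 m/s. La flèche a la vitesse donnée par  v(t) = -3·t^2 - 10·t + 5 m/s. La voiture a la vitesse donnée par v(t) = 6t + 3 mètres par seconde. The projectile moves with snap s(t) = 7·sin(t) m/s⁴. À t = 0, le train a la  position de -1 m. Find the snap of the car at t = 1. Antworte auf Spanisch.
Para resolver esto, necesitamos tomar 3 derivadas de nuestra ecuación de la velocidad v(t) = 6·t + 3. Tomando d/dt de v(t), encontramos a(t) = 6. Derivando la aceleración, obtenemos la sacudida: j(t) = 0. La derivada de la sacudida da el snap: s(t) = 0. De la ecuación del snap s(t) = 0, sustituimos t = 1 para obtener s = 0.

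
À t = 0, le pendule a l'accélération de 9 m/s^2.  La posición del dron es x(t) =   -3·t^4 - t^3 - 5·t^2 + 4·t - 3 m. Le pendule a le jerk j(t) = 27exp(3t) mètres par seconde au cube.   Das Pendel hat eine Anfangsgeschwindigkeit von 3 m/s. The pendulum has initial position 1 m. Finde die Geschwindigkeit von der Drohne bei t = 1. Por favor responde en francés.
Nous devons dériver notre équation de la position x(t) = -3·t^4 - t^3 - 5·t^2 + 4·t - 3 1 fois. En prenant d/dt de x(t), nous trouvons v(t) = -12·t^3 - 3·t^2 - 10·t + 4. Nous avons la vitesse v(t) = -12·t^3 - 3·t^2 - 10·t + 4. En substituant t = 1: v(1) = -21.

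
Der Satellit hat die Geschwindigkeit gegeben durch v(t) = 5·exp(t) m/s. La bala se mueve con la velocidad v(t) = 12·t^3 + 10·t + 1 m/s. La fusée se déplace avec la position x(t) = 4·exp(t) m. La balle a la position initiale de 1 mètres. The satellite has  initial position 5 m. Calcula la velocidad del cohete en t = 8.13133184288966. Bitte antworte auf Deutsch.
Um dies zu lösen, müssen wir 1 Ableitung unserer Gleichung für die Position x(t) = 4·exp(t) nehmen. Durch Ableiten von der Position erhalten wir die Geschwindigkeit: v(t) = 4·exp(t). Mit v(t) = 4·exp(t) und Einsetzen von t = 8.13133184288966, finden wir v = 13597.2956679926.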